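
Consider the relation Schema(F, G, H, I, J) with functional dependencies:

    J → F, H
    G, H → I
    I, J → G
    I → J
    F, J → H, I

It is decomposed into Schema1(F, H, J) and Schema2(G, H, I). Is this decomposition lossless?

Common attributes: Schema1 ∩ Schema2 = {H}.
No dependency enlarges {H}, so (H)⁺ = {H}.
The closure contains neither all of Schema1 = {F, H, J} nor all of Schema2 = {G, H, I}, so the common attributes are not a superkey of either fragment. The join is lossy.

No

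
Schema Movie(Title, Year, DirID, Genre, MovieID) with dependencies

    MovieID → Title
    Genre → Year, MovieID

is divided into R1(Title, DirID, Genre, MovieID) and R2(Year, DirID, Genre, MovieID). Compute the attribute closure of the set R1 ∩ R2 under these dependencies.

Title, Year, DirID, Genre, MovieID

R1 ∩ R2 = {DirID, Genre, MovieID}.
MovieID → Title applies, adding Title
Genre → Year, MovieID applies, adding Year
Closure: {Title, Year, DirID, Genre, MovieID}.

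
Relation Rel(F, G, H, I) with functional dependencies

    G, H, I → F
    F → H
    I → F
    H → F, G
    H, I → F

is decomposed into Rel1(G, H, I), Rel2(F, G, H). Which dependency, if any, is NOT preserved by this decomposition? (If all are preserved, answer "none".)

G, H, I → F: restricted closure across fragments reaches F.
F → H lies within Rel2.
I → F: restricted closure across fragments reaches F.
H → F, G lies within Rel2.
H, I → F: restricted closure across fragments reaches F.
Every dependency is enforceable on the fragments, so the decomposition is dependency-preserving.

none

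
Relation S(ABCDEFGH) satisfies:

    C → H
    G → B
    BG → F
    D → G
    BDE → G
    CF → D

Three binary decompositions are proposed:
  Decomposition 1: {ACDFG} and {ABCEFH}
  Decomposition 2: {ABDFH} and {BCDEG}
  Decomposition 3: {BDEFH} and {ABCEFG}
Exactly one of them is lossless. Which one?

Decomposition 1

Decomposition 1: common = {ACF}, closure = {ABCDFGH} → lossless.
Decomposition 2: common = {BD}, closure = {BDFG} → lossy.
Decomposition 3: common = {BEF}, closure = {BEF} → lossy.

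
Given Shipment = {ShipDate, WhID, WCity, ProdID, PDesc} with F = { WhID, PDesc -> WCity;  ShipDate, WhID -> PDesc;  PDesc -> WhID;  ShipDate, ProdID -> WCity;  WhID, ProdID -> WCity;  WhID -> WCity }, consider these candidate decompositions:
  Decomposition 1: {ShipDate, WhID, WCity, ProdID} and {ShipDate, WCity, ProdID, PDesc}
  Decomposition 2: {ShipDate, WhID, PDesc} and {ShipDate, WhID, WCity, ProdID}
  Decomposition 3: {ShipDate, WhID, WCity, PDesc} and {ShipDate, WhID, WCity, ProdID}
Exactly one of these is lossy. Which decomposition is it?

Decomposition 1

Decomposition 1: common = {ShipDate, WCity, ProdID}, closure = {ShipDate, WCity, ProdID} → lossy.
Decomposition 2: common = {ShipDate, WhID}, closure = {ShipDate, WhID, WCity, PDesc} → lossless.
Decomposition 3: common = {ShipDate, WhID, WCity}, closure = {ShipDate, WhID, WCity, PDesc} → lossless.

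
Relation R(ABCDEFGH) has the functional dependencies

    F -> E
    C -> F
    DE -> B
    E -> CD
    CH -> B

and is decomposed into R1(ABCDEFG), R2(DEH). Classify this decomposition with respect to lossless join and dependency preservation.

lossy but dependency-preserving

Lossless test: (DE)⁺ = {BCDEF}, which is a superkey of neither fragment — lossy.
Dependency preservation: CH → B is not contained in any single fragment, but the restricted closure of its left-hand side across the fragments still reaches the right-hand side; the remaining FDs each lie inside some fragment. All dependencies are preserved.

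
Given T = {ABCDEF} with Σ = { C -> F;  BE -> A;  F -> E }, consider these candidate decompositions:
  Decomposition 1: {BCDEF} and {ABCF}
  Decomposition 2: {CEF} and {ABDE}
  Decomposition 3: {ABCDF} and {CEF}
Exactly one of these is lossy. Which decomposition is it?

Decomposition 1: common = {BCF}, closure = {ABCEF} → lossless.
Decomposition 2: common = {E}, closure = {E} → lossy.
Decomposition 3: common = {CF}, closure = {CEF} → lossless.

Decomposition 2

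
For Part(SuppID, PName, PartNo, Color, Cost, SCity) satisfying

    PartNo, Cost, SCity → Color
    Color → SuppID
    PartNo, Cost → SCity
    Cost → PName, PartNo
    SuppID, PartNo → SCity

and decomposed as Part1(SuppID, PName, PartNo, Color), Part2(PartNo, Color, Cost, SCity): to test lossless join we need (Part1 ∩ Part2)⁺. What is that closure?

Part1 ∩ Part2 = {PartNo, Color}.
Color → SuppID applies, adding SuppID
SuppID, PartNo → SCity applies, adding SCity
Closure: {SuppID, PartNo, Color, SCity}.

SuppID, PartNo, Color, SCity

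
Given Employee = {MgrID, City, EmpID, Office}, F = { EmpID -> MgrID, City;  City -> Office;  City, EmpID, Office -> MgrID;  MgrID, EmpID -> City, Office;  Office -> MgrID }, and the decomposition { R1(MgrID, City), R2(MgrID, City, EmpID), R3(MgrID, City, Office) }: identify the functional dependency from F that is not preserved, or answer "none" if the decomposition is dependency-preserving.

EmpID → MgrID, City lies within R2.
City → Office lies within R3.
City, EmpID, Office → MgrID: restricted closure across fragments reaches MgrID.
MgrID, EmpID → City, Office: restricted closure across fragments reaches City, Office.
Office → MgrID lies within R3.
Every dependency is enforceable on the fragments, so the decomposition is dependency-preserving.

none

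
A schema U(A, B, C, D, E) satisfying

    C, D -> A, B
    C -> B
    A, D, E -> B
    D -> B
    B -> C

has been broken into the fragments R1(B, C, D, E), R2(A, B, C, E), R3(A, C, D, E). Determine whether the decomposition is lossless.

Chase test. Columns are A, B, C, D, E; row i has aⱼ where attribute j ∈ Ri, else bᵢⱼ.
Initial tableau (one row per fragment):
  row 1: b11 a2 a3 a4 a5
  row 2: a1 a2 a3 b24 a5
  row 3: a1 b32 a3 a4 a5
Rows 1 and 3 agree on C, D; apply C, D→A, B and equate their A, B entries.
Row 1 is now all distinguished symbols — the join is lossless.

Yes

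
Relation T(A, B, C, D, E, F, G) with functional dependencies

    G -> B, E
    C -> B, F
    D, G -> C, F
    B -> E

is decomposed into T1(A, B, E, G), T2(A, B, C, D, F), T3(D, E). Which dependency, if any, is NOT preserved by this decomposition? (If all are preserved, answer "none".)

D, G -> C, F

Check D, G → C, F: no single fragment contains all of {C, D, F, G}, and the restricted closure of {D, G} across the fragments never reaches {C, F}.
G → B, E is preserved.
C → B, F is preserved.
B → E is preserved.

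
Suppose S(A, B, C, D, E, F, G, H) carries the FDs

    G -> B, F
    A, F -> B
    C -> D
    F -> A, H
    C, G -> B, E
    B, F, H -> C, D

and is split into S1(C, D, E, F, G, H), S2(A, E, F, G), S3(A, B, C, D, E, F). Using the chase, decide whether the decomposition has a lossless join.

Chase test. Columns are A, B, C, D, E, F, G, H; row i has aⱼ where attribute j ∈ Si, else bᵢⱼ.
Initial tableau (one row per fragment):
  row 1: b11 b12 a3 a4 a5 a6 a7 a8
  row 2: a1 b22 b23 b24 a5 a6 a7 b28
  row 3: a1 a2 a3 a4 a5 a6 b37 b38
Rows 1 and 2 agree on G; apply G→B, F and equate their B, F entries.
Rows 2 and 3 agree on A, F; apply A, F→B and equate their B entries.
Rows 1 and 2 agree on F; apply F→A, H and equate their A, H entries.
Rows 1 and 3 agree on F; apply F→A, H and equate their A, H entries.
Rows 1 and 2 agree on B, F, H; apply B, F, H→C, D and equate their C, D entries.
Row 1 is now all distinguished symbols — the join is lossless.

Yes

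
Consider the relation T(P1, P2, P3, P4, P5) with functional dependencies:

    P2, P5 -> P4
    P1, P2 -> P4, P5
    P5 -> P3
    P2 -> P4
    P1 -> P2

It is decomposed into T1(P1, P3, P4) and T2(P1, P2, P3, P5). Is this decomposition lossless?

Common attributes: T1 ∩ T2 = {P1, P3}.
Closure of {P1, P3}: P1 → P2 applies, adding P2; P1, P2 → P4, P5 applies, adding P4, P5. So (P1, P3)⁺ = {P1, P2, P3, P4, P5}.
This closure contains every attribute of T1, so T1 ∩ T2 → T1. The join is lossless.

Yes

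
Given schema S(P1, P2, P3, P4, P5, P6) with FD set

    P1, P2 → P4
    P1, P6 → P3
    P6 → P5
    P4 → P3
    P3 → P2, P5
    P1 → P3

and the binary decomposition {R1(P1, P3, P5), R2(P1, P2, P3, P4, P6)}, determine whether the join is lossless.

Yes

Common attributes: R1 ∩ R2 = {P1, P3}.
Closure of {P1, P3}: P3 → P2, P5 applies, adding P2, P5; P1, P2 → P4 applies, adding P4. So (P1, P3)⁺ = {P1, P2, P3, P4, P5}.
This closure contains every attribute of R1, so R1 ∩ R2 → R1. The join is lossless.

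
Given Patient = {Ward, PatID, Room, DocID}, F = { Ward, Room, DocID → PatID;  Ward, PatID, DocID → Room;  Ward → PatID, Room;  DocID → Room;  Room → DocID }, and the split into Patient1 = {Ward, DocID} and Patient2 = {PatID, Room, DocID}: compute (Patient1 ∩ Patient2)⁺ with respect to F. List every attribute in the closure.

Patient1 ∩ Patient2 = {DocID}.
DocID → Room applies, adding Room
Closure: {Room, DocID}.

Room, DocID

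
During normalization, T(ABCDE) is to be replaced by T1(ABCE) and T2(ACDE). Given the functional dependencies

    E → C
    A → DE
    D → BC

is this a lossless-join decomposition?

Yes

Common attributes: T1 ∩ T2 = {ACE}.
Closure of {ACE}: A → DE applies, adding D; D → BC applies, adding B. So (ACE)⁺ = {ABCDE}.
This closure contains every attribute of T1, so T1 ∩ T2 → T1. The join is lossless.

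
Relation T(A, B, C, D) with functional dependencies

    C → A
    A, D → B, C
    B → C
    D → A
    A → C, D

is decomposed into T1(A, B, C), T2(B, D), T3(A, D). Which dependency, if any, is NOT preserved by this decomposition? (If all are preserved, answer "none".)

none

C → A lies within T1.
A, D → B, C: restricted closure across fragments reaches B, C.
B → C lies within T1.
D → A lies within T3.
A → C, D: restricted closure across fragments reaches C, D.
Every dependency is enforceable on the fragments, so the decomposition is dependency-preserving.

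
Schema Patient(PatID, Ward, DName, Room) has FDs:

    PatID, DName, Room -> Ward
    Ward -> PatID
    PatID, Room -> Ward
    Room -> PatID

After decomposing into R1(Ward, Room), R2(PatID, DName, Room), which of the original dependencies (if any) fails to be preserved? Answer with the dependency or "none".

Ward -> PatID

Check Ward → PatID: no single fragment contains all of {PatID, Ward}, and the restricted closure of {Ward} across the fragments never reaches {PatID}.
PatID, DName, Room → Ward is preserved.
PatID, Room → Ward is preserved.
Room → PatID is preserved.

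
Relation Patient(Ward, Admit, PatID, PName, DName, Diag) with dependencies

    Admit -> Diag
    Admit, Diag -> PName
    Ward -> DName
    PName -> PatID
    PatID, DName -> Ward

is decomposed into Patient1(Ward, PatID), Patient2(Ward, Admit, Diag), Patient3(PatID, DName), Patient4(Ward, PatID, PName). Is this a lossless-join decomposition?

No

Chase test. Columns are Ward, Admit, PatID, PName, DName, Diag; row i has aⱼ where attribute j ∈ Patienti, else bᵢⱼ.
Initial tableau (one row per fragment):
  row 1: a1 b12 a3 b14 b15 b16
  row 2: a1 a2 b23 b24 b25 a6
  row 3: b31 b32 a3 b34 a5 b36
  row 4: a1 b42 a3 a4 b45 b46
Rows 1 and 2 agree on Ward; apply Ward→DName and equate their DName entries.
Rows 1 and 4 agree on Ward; apply Ward→DName and equate their DName entries.
No row becomes fully distinguished — the join is lossy.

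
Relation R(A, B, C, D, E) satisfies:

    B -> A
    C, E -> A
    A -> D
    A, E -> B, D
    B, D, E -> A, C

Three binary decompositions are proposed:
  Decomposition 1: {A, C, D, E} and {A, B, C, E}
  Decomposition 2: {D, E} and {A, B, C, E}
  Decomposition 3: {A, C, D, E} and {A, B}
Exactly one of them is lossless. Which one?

Decomposition 1: common = {A, C, E}, closure = {A, B, C, D, E} → lossless.
Decomposition 2: common = {E}, closure = {E} → lossy.
Decomposition 3: common = {A}, closure = {A, D} → lossy.

Decomposition 1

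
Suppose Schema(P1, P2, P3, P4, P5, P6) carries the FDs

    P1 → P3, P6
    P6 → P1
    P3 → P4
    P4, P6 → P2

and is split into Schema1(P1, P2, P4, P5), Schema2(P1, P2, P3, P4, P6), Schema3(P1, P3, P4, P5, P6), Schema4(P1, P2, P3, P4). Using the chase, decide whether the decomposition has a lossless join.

Yes

Chase test. Columns are P1, P2, P3, P4, P5, P6; row i has aⱼ where attribute j ∈ Schemai, else bᵢⱼ.
Initial tableau (one row per fragment):
  row 1: a1 a2 b13 a4 a5 b16
  row 2: a1 a2 a3 a4 b25 a6
  row 3: a1 b32 a3 a4 a5 a6
  row 4: a1 a2 a3 a4 b45 b46
Rows 1 and 2 agree on P1; apply P1→P3, P6 and equate their P3, P6 entries.
Rows 1 and 4 agree on P1; apply P1→P3, P6 and equate their P3, P6 entries.
Rows 1 and 3 agree on P4, P6; apply P4, P6→P2 and equate their P2 entries.
Row 1 is now all distinguished symbols — the join is lossless.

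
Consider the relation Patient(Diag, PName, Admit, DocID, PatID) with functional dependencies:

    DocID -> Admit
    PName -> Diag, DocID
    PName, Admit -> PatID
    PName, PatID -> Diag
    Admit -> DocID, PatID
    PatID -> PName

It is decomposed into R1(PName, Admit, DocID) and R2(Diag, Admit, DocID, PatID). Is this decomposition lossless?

Yes

Common attributes: R1 ∩ R2 = {Admit, DocID}.
Closure of {Admit, DocID}: Admit → DocID, PatID applies, adding PatID; PatID → PName applies, adding PName; PName → Diag, DocID applies, adding Diag. So (Admit, DocID)⁺ = {Diag, PName, Admit, DocID, PatID}.
This closure contains every attribute of R1, so R1 ∩ R2 → R1. The join is lossless.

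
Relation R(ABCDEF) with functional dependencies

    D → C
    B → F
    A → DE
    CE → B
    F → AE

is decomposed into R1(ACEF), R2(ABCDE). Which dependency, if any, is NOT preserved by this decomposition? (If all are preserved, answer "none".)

D → C lies within R2.
B → F: restricted closure across fragments reaches F.
A → DE lies within R2.
CE → B lies within R2.
F → AE lies within R1.
Every dependency is enforceable on the fragments, so the decomposition is dependency-preserving.

none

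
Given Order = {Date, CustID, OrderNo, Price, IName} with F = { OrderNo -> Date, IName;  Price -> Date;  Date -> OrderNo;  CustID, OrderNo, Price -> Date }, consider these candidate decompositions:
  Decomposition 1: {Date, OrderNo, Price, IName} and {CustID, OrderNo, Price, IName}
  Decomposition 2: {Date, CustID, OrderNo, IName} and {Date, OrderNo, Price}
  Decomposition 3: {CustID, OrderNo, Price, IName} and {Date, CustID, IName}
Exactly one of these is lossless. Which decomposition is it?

Decomposition 1

Decomposition 1: common = {OrderNo, Price, IName}, closure = {Date, OrderNo, Price, IName} → lossless.
Decomposition 2: common = {Date, OrderNo}, closure = {Date, OrderNo, IName} → lossy.
Decomposition 3: common = {CustID, IName}, closure = {CustID, IName} → lossy.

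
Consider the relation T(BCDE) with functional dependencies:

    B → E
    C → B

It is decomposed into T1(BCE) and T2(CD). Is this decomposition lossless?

Common attributes: T1 ∩ T2 = {C}.
Closure of {C}: C → B applies, adding B; B → E applies, adding E. So (C)⁺ = {BCE}.
This closure contains every attribute of T1, so T1 ∩ T2 → T1. The join is lossless.

Yes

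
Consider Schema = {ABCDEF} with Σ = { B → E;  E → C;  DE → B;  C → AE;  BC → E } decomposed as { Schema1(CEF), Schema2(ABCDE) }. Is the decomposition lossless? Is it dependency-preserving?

Lossless test: (CE)⁺ = {ACE}, which is a superkey of neither fragment — lossy.
Dependency preservation: every FD's attributes lie within a single fragment, so each can be enforced locally — preserved.

lossy but dependency-preserving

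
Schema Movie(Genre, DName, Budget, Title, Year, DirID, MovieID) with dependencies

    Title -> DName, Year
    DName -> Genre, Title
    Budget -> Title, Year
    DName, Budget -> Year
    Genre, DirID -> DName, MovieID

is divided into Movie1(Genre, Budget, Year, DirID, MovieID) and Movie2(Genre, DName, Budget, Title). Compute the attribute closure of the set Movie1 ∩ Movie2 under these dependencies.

Movie1 ∩ Movie2 = {Genre, Budget}.
Budget → Title, Year applies, adding Title, Year
Title → DName, Year applies, adding DName
Closure: {Genre, DName, Budget, Title, Year}.

Genre, DName, Budget, Title, Year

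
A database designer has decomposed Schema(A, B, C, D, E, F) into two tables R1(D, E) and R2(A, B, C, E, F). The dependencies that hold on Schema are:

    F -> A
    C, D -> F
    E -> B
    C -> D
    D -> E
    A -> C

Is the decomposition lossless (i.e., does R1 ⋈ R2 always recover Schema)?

No

Common attributes: R1 ∩ R2 = {E}.
Closure of {E}: E → B applies, adding B. So (E)⁺ = {B, E}.
The closure contains neither all of R1 = {D, E} nor all of R2 = {A, B, C, E, F}, so the common attributes are not a superkey of either fragment. The join is lossy.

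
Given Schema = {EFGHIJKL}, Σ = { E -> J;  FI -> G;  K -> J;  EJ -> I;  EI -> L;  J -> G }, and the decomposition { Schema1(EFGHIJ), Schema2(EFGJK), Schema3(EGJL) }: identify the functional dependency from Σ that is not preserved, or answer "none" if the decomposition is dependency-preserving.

E → J lies within Schema1.
FI → G lies within Schema1.
K → J lies within Schema2.
EJ → I lies within Schema1.
EI → L: restricted closure across fragments reaches L.
J → G lies within Schema1.
Every dependency is enforceable on the fragments, so the decomposition is dependency-preserving.

none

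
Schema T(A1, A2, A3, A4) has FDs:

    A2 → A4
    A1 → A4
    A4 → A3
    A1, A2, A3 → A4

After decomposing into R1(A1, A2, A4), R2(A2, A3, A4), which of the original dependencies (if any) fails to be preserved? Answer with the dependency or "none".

none

A2 → A4 lies within R1.
A1 → A4 lies within R1.
A4 → A3 lies within R2.
A1, A2, A3 → A4: restricted closure across fragments reaches A4.
Every dependency is enforceable on the fragments, so the decomposition is dependency-preserving.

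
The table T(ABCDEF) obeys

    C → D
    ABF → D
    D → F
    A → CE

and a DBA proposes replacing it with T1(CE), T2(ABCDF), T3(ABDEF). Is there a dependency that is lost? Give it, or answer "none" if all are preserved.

none

C → D lies within T2.
ABF → D lies within T2.
D → F lies within T2.
A → CE: restricted closure across fragments reaches CE.
Every dependency is enforceable on the fragments, so the decomposition is dependency-preserving.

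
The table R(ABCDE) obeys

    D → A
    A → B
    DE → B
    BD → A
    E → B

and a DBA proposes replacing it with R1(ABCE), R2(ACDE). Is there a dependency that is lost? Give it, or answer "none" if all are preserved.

D → A lies within R2.
A → B lies within R1.
DE → B: restricted closure across fragments reaches B.
BD → A: restricted closure across fragments reaches A.
E → B lies within R1.
Every dependency is enforceable on the fragments, so the decomposition is dependency-preserving.

none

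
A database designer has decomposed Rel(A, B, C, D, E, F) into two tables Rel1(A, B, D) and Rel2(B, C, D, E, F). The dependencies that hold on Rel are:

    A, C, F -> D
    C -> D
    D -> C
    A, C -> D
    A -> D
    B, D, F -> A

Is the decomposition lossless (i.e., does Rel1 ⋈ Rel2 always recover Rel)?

Common attributes: Rel1 ∩ Rel2 = {B, D}.
Closure of {B, D}: D → C applies, adding C. So (B, D)⁺ = {B, C, D}.
The closure contains neither all of Rel1 = {A, B, D} nor all of Rel2 = {B, C, D, E, F}, so the common attributes are not a superkey of either fragment. The join is lossy.

No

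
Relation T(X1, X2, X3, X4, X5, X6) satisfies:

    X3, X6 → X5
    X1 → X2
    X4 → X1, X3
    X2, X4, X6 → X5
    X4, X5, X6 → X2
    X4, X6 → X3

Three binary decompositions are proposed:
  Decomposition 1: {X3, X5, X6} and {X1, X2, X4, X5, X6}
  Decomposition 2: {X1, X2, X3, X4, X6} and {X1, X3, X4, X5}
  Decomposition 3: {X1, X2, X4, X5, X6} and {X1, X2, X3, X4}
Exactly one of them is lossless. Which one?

Decomposition 3

Decomposition 1: common = {X5, X6}, closure = {X5, X6} → lossy.
Decomposition 2: common = {X1, X3, X4}, closure = {X1, X2, X3, X4} → lossy.
Decomposition 3: common = {X1, X2, X4}, closure = {X1, X2, X3, X4} → lossless.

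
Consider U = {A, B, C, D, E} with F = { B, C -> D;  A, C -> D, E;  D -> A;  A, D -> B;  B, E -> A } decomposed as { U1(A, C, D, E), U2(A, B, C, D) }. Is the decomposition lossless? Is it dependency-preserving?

Lossless test: (A, C, D)⁺ = {A, B, C, D, E}, which contains all of one fragment — lossless.
Dependency preservation: the restricted closure of {B, E} across the fragments never reaches {A}, so B, E → A cannot be enforced without a join — not preserved.

lossless but not dependency-preserving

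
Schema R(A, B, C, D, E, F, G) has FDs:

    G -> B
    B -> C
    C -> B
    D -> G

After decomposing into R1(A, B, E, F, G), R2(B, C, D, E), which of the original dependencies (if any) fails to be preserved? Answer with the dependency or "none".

D -> G

Check D → G: no single fragment contains all of {D, G}, and the restricted closure of {D} across the fragments never reaches {G}.
G → B is preserved.
B → C is preserved.
C → B is preserved.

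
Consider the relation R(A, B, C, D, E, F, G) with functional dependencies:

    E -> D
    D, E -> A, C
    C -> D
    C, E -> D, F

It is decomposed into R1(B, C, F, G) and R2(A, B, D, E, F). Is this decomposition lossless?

Common attributes: R1 ∩ R2 = {B, F}.
No dependency enlarges {B, F}, so (B, F)⁺ = {B, F}.
The closure contains neither all of R1 = {B, C, F, G} nor all of R2 = {A, B, D, E, F}, so the common attributes are not a superkey of either fragment. The join is lossy.

No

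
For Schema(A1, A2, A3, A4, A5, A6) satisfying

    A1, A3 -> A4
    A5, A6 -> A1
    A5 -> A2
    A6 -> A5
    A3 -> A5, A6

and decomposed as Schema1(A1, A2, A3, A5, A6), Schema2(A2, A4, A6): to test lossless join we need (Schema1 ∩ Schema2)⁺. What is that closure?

A1, A2, A5, A6

Schema1 ∩ Schema2 = {A2, A6}.
A6 → A5 applies, adding A5
A5, A6 → A1 applies, adding A1
Closure: {A1, A2, A5, A6}.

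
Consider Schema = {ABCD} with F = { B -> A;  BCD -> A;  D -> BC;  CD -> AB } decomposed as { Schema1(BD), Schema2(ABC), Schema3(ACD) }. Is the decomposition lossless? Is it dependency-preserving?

lossless and dependency-preserving

Lossless test (chase): Rows 1 and 2 agree on B; apply B→A and equate their A entries. Rows 1 and 3 agree on D; apply D→BC and equate their BC entries. Row 1 is now all distinguished symbols — the join is lossless.
Dependency preservation: BCD → A; D → BC; CD → AB are not contained in any single fragment, but the restricted closure of each left-hand side across the fragments still reaches the right-hand side; the remaining FDs each lie inside some fragment. All dependencies are preserved.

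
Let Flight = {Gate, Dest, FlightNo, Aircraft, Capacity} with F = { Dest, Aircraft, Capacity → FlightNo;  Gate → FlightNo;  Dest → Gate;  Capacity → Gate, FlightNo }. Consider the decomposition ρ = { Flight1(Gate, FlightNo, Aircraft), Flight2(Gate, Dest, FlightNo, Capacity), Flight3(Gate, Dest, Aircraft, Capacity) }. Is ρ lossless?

Yes

Chase test. Columns are Gate, Dest, FlightNo, Aircraft, Capacity; row i has aⱼ where attribute j ∈ Flighti, else bᵢⱼ.
Initial tableau (one row per fragment):
  row 1: a1 b12 a3 a4 b15
  row 2: a1 a2 a3 b24 a5
  row 3: a1 a2 b33 a4 a5
Rows 1 and 3 agree on Gate; apply Gate→FlightNo and equate their FlightNo entries.
Row 3 is now all distinguished symbols — the join is lossless.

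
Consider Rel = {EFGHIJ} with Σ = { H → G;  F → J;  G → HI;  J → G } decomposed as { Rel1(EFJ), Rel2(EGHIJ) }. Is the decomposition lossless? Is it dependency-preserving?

Lossless test: (EJ)⁺ = {EGHIJ}, which contains all of one fragment — lossless.
Dependency preservation: every FD's attributes lie within a single fragment, so each can be enforced locally — preserved.

lossless and dependency-preserving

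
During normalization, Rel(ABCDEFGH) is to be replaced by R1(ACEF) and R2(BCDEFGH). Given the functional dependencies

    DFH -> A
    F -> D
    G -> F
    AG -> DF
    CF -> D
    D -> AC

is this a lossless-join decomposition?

Common attributes: R1 ∩ R2 = {CEF}.
Closure of {CEF}: F → D applies, adding D; D → AC applies, adding A. So (CEF)⁺ = {ACDEF}.
This closure contains every attribute of R1, so R1 ∩ R2 → R1. The join is lossless.

Yes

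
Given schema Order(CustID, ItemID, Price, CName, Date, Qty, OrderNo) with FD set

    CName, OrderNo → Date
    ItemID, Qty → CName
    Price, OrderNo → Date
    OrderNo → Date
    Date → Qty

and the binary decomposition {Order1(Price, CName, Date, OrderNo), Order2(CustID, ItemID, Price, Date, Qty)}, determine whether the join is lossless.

No

Common attributes: Order1 ∩ Order2 = {Price, Date}.
Closure of {Price, Date}: Date → Qty applies, adding Qty. So (Price, Date)⁺ = {Price, Date, Qty}.
The closure contains neither all of Order1 = {Price, CName, Date, OrderNo} nor all of Order2 = {CustID, ItemID, Price, Date, Qty}, so the common attributes are not a superkey of either fragment. The join is lossy.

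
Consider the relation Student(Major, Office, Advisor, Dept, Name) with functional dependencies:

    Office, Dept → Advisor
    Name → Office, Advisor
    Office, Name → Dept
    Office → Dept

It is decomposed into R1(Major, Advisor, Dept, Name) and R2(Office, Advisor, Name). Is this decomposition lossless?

Yes

Common attributes: R1 ∩ R2 = {Advisor, Name}.
Closure of {Advisor, Name}: Name → Office, Advisor applies, adding Office; Office, Name → Dept applies, adding Dept. So (Advisor, Name)⁺ = {Office, Advisor, Dept, Name}.
This closure contains every attribute of R2, so R1 ∩ R2 → R2. The join is lossless.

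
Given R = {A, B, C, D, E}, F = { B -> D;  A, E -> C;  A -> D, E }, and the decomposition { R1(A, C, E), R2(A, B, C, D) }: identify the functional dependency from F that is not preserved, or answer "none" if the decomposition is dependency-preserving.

B → D lies within R2.
A, E → C lies within R1.
A → D, E: restricted closure across fragments reaches D, E.
Every dependency is enforceable on the fragments, so the decomposition is dependency-preserving.

none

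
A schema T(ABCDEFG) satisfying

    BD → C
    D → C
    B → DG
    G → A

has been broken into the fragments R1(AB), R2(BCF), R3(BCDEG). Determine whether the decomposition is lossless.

No

Chase test. Columns are ABCDEFG; row i has aⱼ where attribute j ∈ Ri, else bᵢⱼ.
Initial tableau (one row per fragment):
  row 1: a1 a2 b13 b14 b15 b16 b17
  row 2: b21 a2 a3 b24 b25 a6 b27
  row 3: b31 a2 a3 a4 a5 b36 a7
Rows 1 and 2 agree on B; apply B→DG and equate their DG entries.
Rows 1 and 3 agree on B; apply B→DG and equate their DG entries.
Rows 1 and 2 agree on G; apply G→A and equate their A entries.
Rows 1 and 3 agree on G; apply G→A and equate their A entries.
Rows 1 and 2 agree on BD; apply BD→C and equate their C entries.
No row becomes fully distinguished — the join is lossy.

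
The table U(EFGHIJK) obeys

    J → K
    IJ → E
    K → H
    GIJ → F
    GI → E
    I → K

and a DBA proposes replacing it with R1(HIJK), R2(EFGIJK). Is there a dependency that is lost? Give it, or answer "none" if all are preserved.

none

J → K lies within R1.
IJ → E lies within R2.
K → H lies within R1.
GIJ → F lies within R2.
GI → E lies within R2.
I → K lies within R1.
Every dependency is enforceable on the fragments, so the decomposition is dependency-preserving.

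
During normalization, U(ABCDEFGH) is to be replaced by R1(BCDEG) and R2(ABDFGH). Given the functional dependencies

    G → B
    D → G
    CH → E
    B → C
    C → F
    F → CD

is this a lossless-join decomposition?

Common attributes: R1 ∩ R2 = {BDG}.
Closure of {BDG}: B → C applies, adding C; C → F applies, adding F. So (BDG)⁺ = {BCDFG}.
The closure contains neither all of R1 = {BCDEG} nor all of R2 = {ABDFGH}, so the common attributes are not a superkey of either fragment. The join is lossy.

No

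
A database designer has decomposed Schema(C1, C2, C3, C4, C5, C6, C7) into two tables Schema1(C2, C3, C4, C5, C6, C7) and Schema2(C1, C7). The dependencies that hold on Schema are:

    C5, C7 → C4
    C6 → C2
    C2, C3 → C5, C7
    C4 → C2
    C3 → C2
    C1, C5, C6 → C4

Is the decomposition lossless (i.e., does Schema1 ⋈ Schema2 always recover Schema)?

No

Common attributes: Schema1 ∩ Schema2 = {C7}.
No dependency enlarges {C7}, so (C7)⁺ = {C7}.
The closure contains neither all of Schema1 = {C2, C3, C4, C5, C6, C7} nor all of Schema2 = {C1, C7}, so the common attributes are not a superkey of either fragment. The join is lossy.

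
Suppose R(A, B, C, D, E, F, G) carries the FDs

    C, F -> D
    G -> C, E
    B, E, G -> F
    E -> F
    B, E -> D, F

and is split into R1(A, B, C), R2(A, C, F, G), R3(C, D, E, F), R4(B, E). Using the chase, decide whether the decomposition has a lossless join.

No

Chase test. Columns are A, B, C, D, E, F, G; row i has aⱼ where attribute j ∈ Ri, else bᵢⱼ.
Initial tableau (one row per fragment):
  row 1: a1 a2 a3 b14 b15 b16 b17
  row 2: a1 b22 a3 b24 b25 a6 a7
  row 3: b31 b32 a3 a4 a5 a6 b37
  row 4: b41 a2 b43 b44 a5 b46 b47
Rows 2 and 3 agree on C, F; apply C, F→D and equate their D entries.
Rows 3 and 4 agree on E; apply E→F and equate their F entries.
No row becomes fully distinguished — the join is lossy.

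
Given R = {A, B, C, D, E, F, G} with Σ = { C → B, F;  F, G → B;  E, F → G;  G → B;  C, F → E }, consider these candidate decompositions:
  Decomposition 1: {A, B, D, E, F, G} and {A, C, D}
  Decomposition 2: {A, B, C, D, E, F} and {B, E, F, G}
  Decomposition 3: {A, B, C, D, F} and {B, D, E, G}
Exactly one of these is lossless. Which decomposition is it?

Decomposition 1: common = {A, D}, closure = {A, D} → lossy.
Decomposition 2: common = {B, E, F}, closure = {B, E, F, G} → lossless.
Decomposition 3: common = {B, D}, closure = {B, D} → lossy.

Decomposition 2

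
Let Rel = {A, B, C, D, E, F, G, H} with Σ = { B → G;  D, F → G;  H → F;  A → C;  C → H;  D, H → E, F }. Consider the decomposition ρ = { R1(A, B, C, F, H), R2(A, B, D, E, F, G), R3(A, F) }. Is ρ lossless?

Chase test. Columns are A, B, C, D, E, F, G, H; row i has aⱼ where attribute j ∈ Ri, else bᵢⱼ.
Initial tableau (one row per fragment):
  row 1: a1 a2 a3 b14 b15 a6 b17 a8
  row 2: a1 a2 b23 a4 a5 a6 a7 b28
  row 3: a1 b32 b33 b34 b35 a6 b37 b38
Rows 1 and 2 agree on B; apply B→G and equate their G entries.
Rows 1 and 2 agree on A; apply A→C and equate their C entries.
Rows 1 and 3 agree on A; apply A→C and equate their C entries.
Rows 1 and 2 agree on C; apply C→H and equate their H entries.
Rows 1 and 3 agree on C; apply C→H and equate their H entries.
Row 2 is now all distinguished symbols — the join is lossless.

Yes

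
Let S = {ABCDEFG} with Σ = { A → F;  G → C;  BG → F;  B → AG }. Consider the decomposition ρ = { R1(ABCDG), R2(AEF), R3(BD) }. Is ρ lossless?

Chase test. Columns are ABCDEFG; row i has aⱼ where attribute j ∈ Ri, else bᵢⱼ.
Initial tableau (one row per fragment):
  row 1: a1 a2 a3 a4 b15 b16 a7
  row 2: a1 b22 b23 b24 a5 a6 b27
  row 3: b31 a2 b33 a4 b35 b36 b37
Rows 1 and 2 agree on A; apply A→F and equate their F entries.
Rows 1 and 3 agree on B; apply B→AG and equate their AG entries.
Rows 1 and 3 agree on A; apply A→F and equate their F entries.
Rows 1 and 3 agree on G; apply G→C and equate their C entries.
No row becomes fully distinguished — the join is lossy.

No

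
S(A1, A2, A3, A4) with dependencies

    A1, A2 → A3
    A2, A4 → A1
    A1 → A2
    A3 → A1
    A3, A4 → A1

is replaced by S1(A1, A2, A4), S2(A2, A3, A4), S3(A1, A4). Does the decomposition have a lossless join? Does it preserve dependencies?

lossless but not dependency-preserving

Lossless test (chase): Rows 1 and 2 agree on A2, A4; apply A2, A4→A1 and equate their A1 entries. Rows 1 and 3 agree on A1; apply A1→A2 and equate their A2 entries. Rows 1 and 2 agree on A1, A2; apply A1, A2→A3 and equate their A3 entries. Rows 1 and 3 agree on A1, A2; apply A1, A2→A3 and equate their A3 entries. Row 1 is now all distinguished symbols — the join is lossless.
Dependency preservation: the restricted closure of {A1, A2} across the fragments never reaches {A3}, so A1, A2 → A3 cannot be enforced without a join — not preserved.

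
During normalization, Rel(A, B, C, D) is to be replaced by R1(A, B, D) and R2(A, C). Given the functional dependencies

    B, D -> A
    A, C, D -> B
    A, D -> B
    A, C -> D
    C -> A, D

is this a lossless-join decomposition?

Common attributes: R1 ∩ R2 = {A}.
No dependency enlarges {A}, so (A)⁺ = {A}.
The closure contains neither all of R1 = {A, B, D} nor all of R2 = {A, C}, so the common attributes are not a superkey of either fragment. The join is lossy.

No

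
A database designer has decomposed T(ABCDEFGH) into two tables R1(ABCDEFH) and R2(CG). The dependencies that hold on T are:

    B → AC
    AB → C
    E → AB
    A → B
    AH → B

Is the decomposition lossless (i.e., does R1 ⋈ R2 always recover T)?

No

Common attributes: R1 ∩ R2 = {C}.
No dependency enlarges {C}, so (C)⁺ = {C}.
The closure contains neither all of R1 = {ABCDEFH} nor all of R2 = {CG}, so the common attributes are not a superkey of either fragment. The join is lossy.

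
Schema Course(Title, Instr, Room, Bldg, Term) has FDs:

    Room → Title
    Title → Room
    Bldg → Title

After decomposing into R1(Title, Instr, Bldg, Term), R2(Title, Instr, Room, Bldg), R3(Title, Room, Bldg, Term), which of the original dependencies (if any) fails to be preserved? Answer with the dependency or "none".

Room → Title lies within R2.
Title → Room lies within R2.
Bldg → Title lies within R1.
Every dependency is enforceable on the fragments, so the decomposition is dependency-preserving.

none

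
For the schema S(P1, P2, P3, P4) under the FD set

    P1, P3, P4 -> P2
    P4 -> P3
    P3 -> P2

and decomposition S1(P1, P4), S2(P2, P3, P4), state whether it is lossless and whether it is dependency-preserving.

lossless and dependency-preserving

Lossless test: (P4)⁺ = {P2, P3, P4}, which contains all of one fragment — lossless.
Dependency preservation: P1, P3, P4 → P2 is not contained in any single fragment, but the restricted closure of its left-hand side across the fragments still reaches the right-hand side; the remaining FDs each lie inside some fragment. All dependencies are preserved.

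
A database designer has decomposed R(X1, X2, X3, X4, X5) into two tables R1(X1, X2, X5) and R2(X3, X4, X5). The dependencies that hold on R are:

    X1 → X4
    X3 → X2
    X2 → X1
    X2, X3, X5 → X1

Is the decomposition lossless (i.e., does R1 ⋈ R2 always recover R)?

Common attributes: R1 ∩ R2 = {X5}.
No dependency enlarges {X5}, so (X5)⁺ = {X5}.
The closure contains neither all of R1 = {X1, X2, X5} nor all of R2 = {X3, X4, X5}, so the common attributes are not a superkey of either fragment. The join is lossy.

No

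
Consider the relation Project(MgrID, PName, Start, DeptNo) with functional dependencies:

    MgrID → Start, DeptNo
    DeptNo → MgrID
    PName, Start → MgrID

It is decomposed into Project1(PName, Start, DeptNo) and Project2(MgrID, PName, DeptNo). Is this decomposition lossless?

Common attributes: Project1 ∩ Project2 = {PName, DeptNo}.
Closure of {PName, DeptNo}: DeptNo → MgrID applies, adding MgrID; MgrID → Start, DeptNo applies, adding Start. So (PName, DeptNo)⁺ = {MgrID, PName, Start, DeptNo}.
This closure contains every attribute of Project1, so Project1 ∩ Project2 → Project1. The join is lossless.

Yes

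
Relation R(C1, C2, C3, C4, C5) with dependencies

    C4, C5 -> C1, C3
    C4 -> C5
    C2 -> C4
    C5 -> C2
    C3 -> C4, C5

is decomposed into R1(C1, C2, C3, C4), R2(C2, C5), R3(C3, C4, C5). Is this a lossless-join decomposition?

Chase test. Columns are C1, C2, C3, C4, C5; row i has aⱼ where attribute j ∈ Ri, else bᵢⱼ.
Initial tableau (one row per fragment):
  row 1: a1 a2 a3 a4 b15
  row 2: b21 a2 b23 b24 a5
  row 3: b31 b32 a3 a4 a5
Rows 1 and 3 agree on C4; apply C4→C5 and equate their C5 entries.
Rows 1 and 2 agree on C2; apply C2→C4 and equate their C4 entries.
Rows 1 and 3 agree on C5; apply C5→C2 and equate their C2 entries.
Rows 1 and 2 agree on C4, C5; apply C4, C5→C1, C3 and equate their C1, C3 entries.
Rows 1 and 3 agree on C4, C5; apply C4, C5→C1, C3 and equate their C1, C3 entries.
Row 1 is now all distinguished symbols — the join is lossless.

Yes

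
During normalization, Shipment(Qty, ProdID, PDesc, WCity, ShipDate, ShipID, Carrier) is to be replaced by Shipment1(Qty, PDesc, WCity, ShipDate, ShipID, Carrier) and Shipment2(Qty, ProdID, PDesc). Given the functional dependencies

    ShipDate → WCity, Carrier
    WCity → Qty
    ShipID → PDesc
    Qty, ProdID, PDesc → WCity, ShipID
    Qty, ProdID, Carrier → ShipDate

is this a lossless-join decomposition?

Common attributes: Shipment1 ∩ Shipment2 = {Qty, PDesc}.
No dependency enlarges {Qty, PDesc}, so (Qty, PDesc)⁺ = {Qty, PDesc}.
The closure contains neither all of Shipment1 = {Qty, PDesc, WCity, ShipDate, ShipID, Carrier} nor all of Shipment2 = {Qty, ProdID, PDesc}, so the common attributes are not a superkey of either fragment. The join is lossy.

No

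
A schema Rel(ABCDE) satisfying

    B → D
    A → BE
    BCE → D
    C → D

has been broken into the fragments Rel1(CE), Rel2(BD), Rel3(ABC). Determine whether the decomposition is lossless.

No

Chase test. Columns are ABCDE; row i has aⱼ where attribute j ∈ Reli, else bᵢⱼ.
Initial tableau (one row per fragment):
  row 1: b11 b12 a3 b14 a5
  row 2: b21 a2 b23 a4 b25
  row 3: a1 a2 a3 b34 b35
Rows 2 and 3 agree on B; apply B→D and equate their D entries.
Rows 1 and 3 agree on C; apply C→D and equate their D entries.
No row becomes fully distinguished — the join is lossy.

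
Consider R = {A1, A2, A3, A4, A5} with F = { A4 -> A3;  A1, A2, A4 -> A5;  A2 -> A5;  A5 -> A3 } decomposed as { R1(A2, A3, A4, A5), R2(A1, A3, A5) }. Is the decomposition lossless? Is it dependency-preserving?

lossy but dependency-preserving

Lossless test: (A3, A5)⁺ = {A3, A5}, which is a superkey of neither fragment — lossy.
Dependency preservation: A1, A2, A4 → A5 is not contained in any single fragment, but the restricted closure of its left-hand side across the fragments still reaches the right-hand side; the remaining FDs each lie inside some fragment. All dependencies are preserved.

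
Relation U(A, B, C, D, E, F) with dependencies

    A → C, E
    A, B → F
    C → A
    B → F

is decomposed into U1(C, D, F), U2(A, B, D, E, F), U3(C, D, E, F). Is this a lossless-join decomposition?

Chase test. Columns are A, B, C, D, E, F; row i has aⱼ where attribute j ∈ Ui, else bᵢⱼ.
Initial tableau (one row per fragment):
  row 1: b11 b12 a3 a4 b15 a6
  row 2: a1 a2 b23 a4 a5 a6
  row 3: b31 b32 a3 a4 a5 a6
Rows 1 and 3 agree on C; apply C→A and equate their A entries.
Rows 1 and 3 agree on A; apply A→C, E and equate their C, E entries.
No row becomes fully distinguished — the join is lossy.

No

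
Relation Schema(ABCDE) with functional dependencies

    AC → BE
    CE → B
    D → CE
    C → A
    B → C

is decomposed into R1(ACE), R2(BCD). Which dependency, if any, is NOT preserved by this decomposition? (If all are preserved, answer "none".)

none

AC → BE: restricted closure across fragments reaches BE.
CE → B: restricted closure across fragments reaches B.
D → CE: restricted closure across fragments reaches CE.
C → A lies within R1.
B → C lies within R2.
Every dependency is enforceable on the fragments, so the decomposition is dependency-preserving.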